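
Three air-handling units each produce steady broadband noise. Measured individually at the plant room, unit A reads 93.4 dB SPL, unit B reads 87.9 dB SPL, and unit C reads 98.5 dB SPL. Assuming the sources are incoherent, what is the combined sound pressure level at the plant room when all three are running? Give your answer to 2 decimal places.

Incoherent sources sum as intensities:
L_total = 10·log₁₀(10^(93.4/10) + 10^(87.9/10) + 10^(98.5/10)) = 10·log₁₀(9884000000) = 99.95 dB SPL.

99.95 dB SPL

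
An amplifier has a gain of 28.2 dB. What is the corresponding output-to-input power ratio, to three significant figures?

Power ratio = 10^(dB/10).
10^(28.2/10) = 10^(2.820) = 661.

661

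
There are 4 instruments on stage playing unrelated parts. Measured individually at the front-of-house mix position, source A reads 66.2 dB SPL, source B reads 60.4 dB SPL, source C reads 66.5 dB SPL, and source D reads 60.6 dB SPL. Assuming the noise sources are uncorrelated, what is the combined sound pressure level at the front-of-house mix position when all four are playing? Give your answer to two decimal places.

Incoherent sources sum as intensities:
L_total = 10·log₁₀(10^(66.2/10) + 10^(60.4/10) + 10^(66.5/10) + 10^(60.6/10)) = 10·log₁₀(10880000) = 70.37 dB SPL.

70.37 dB SPL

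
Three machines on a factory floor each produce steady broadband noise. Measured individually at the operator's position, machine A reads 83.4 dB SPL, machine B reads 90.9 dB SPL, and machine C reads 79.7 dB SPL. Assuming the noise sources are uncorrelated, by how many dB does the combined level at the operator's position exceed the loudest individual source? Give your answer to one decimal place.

1.0 dB

Uncorrelated sources add in intensity (power), not in dB.
L_total = 10·log₁₀(10^(83.4/10) + 10^(90.9/10) + 10^(79.7/10)) = 91.88 dB SPL.
Excess over the loudest (90.9 dB): 91.88 − 90.9 = 1.0 dB.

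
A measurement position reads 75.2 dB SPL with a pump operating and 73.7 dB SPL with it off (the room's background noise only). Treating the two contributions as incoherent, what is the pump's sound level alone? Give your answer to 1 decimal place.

Background correction is a power subtraction:
L_src = 10·log₁₀(10^(75.2/10) − 10^(73.7/10)) = 10·log₁₀(9671000) = 69.9 dB SPL.

69.9 dB SPL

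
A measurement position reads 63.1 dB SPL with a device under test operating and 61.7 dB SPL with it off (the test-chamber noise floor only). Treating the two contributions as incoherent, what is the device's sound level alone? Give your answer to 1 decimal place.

57.5 dB SPL

Remove the background by subtracting linear intensities:
L_src = 10·log₁₀(10^(63.1/10) − 10^(61.7/10)) = 10·log₁₀(562600) = 57.5 dB SPL.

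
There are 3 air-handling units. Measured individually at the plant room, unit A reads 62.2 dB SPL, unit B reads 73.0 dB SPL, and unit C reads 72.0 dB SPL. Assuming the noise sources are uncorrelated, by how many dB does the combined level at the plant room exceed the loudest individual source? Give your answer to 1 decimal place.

Uncorrelated sources add in intensity (power), not in dB.
L_total = 10·log₁₀(10^(62.2/10) + 10^(73.0/10) + 10^(72.0/10)) = 75.74 dB SPL.
Excess over the loudest (73.0 dB): 75.74 − 73.0 = 2.7 dB.

2.7 dB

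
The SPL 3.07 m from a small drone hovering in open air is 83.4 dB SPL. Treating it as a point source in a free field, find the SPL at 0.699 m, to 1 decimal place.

For a point source in a free field, ΔL = −20·log₁₀(d₂/d₁).
ΔL = −20·log₁₀(0.699/3.07) = 12.85 dB, so L₂ = 83.4 + (12.85) = 96.3 dB SPL.

96.3 dB SPL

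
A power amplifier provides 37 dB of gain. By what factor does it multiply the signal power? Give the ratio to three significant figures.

5010

Power ratio = 10^(dB/10).
10^(37/10) = 10^(3.700) = 5010.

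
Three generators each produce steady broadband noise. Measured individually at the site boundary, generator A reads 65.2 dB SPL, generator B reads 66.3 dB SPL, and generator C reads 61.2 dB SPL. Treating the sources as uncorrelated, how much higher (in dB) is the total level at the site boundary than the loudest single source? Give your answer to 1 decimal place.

Uncorrelated sources add in intensity (power), not in dB.
L_total = 10·log₁₀(10^(65.2/10) + 10^(66.3/10) + 10^(61.2/10)) = 69.49 dB SPL.
Excess over the loudest (66.3 dB): 69.49 − 66.3 = 3.2 dB.

3.2 dB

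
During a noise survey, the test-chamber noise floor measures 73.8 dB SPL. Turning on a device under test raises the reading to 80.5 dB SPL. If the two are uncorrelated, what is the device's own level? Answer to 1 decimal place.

79.5 dB SPL

Background correction is a power subtraction:
L_src = 10·log₁₀(10^(80.5/10) − 10^(73.8/10)) = 10·log₁₀(88210000) = 79.5 dB SPL.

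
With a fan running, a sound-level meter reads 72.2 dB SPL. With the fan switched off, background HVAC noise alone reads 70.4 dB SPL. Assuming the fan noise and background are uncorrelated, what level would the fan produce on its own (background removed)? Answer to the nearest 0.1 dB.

67.5 dB SPL

Subtract intensities: L_src = 10·log₁₀(10^(L_total/10) − 10^(L_bg/10)).
L_src = 10·log₁₀(10^(72.2/10) − 10^(70.4/10)) = 10·log₁₀(5631000) = 67.5 dB SPL.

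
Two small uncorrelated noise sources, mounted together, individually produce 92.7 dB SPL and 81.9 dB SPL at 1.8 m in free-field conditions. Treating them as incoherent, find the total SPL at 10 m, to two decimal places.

78.15 dB SPL

Combined at 1.8 m: 10·log₁₀(10^(92.7/10)+10^(81.9/10)) = 93.047 dB SPL.
Then apply −20·log₁₀(10/1.8) = -14.895 dB → 78.15 dB SPL.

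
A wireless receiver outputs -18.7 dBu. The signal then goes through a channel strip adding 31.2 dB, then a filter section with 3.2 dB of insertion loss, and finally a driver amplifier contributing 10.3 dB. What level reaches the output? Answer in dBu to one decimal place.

Cascaded gains and losses add directly in dB.
-18.7 + 31.2 − 3.2 + 10.3 = +19.6 dBu.

+19.6 dBu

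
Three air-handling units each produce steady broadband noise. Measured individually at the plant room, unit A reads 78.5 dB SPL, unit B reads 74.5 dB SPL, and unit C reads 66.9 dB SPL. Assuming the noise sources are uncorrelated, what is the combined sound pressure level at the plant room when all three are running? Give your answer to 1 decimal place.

Uncorrelated sources add in intensity (power), not in dB.
L_total = 10·log₁₀(10^(78.5/10) + 10^(74.5/10) + 10^(66.9/10)) = 10·log₁₀(103900000) = 80.2 dB SPL.

80.2 dB SPL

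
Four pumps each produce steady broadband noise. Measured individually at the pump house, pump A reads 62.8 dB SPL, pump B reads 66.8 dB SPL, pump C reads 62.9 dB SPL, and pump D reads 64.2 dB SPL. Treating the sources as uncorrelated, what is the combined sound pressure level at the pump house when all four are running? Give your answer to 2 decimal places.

Incoherent sources sum as intensities:
L_total = 10·log₁₀(10^(62.8/10) + 10^(66.8/10) + 10^(62.9/10) + 10^(64.2/10)) = 10·log₁₀(11270000) = 70.52 dB SPL.

70.52 dB SPL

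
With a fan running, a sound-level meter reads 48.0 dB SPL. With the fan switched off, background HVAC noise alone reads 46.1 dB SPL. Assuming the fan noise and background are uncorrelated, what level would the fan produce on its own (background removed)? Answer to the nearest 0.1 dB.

Remove the background by subtracting linear intensities:
L_src = 10·log₁₀(10^(48.0/10) − 10^(46.1/10)) = 10·log₁₀(22360) = 43.5 dB SPL.

43.5 dB SPL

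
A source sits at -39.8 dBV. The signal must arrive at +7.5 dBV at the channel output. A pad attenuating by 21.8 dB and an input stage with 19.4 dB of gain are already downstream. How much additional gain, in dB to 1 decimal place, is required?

The required make-up gain is the shortfall in the dB sum.
G = +7.5 − (-39.8) + 21.8 − 19.4 = 49.7 dB.

49.7 dB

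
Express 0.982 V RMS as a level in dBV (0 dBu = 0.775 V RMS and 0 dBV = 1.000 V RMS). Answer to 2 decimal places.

-0.16 dBV

dBV = 20·log₁₀(V / 1.000 V).
20·log₁₀(0.982/1.000) = -0.16 dBV.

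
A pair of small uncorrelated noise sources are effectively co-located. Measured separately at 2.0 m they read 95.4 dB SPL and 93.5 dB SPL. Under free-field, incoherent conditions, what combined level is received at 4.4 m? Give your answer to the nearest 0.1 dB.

Combined at 2.0 m: 10·log₁₀(10^(95.4/10)+10^(93.5/10)) = 97.56 dB SPL.
Then apply −20·log₁₀(4.4/2.0) = -6.85 dB → 90.7 dB SPL.

90.7 dB SPL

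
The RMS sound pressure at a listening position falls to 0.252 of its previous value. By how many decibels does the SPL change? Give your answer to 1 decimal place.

-12.0 dB

Sound pressure is an amplitude quantity: ΔL = 20·log₁₀(p₂/p₁).
20·log₁₀(0.252) = -12.0 dB.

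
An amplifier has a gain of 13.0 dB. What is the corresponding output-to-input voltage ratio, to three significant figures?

Voltage ratio = 10^(dB/20).
10^(13.0/20) = 10^(0.6500) = 4.47.

4.47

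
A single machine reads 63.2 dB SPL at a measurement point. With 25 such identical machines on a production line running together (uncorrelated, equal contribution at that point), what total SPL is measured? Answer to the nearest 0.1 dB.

77.2 dB SPL

25 equal incoherent sources raise the level by 10·log₁₀(25) = 13.98 dB.
L_total = 63.2 + 13.98 = 77.2 dB SPL.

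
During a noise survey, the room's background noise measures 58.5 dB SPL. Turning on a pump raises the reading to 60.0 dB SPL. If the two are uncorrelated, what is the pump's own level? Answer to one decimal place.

54.7 dB SPL

Subtract intensities: L_src = 10·log₁₀(10^(L_total/10) − 10^(L_bg/10)).
L_src = 10·log₁₀(10^(60.0/10) − 10^(58.5/10)) = 10·log₁₀(292100) = 54.7 dB SPL.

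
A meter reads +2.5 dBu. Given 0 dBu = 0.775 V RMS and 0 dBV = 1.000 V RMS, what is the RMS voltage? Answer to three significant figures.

V = 0.775 V × 10^(+2.5/20).
= 0.775 × 1.334 = 1.03 V.

1.03 V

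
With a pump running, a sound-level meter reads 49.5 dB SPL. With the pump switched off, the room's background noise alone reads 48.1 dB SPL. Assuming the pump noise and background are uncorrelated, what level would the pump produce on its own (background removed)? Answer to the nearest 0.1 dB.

43.9 dB SPL

Subtract intensities: L_src = 10·log₁₀(10^(L_total/10) − 10^(L_bg/10)).
L_src = 10·log₁₀(10^(49.5/10) − 10^(48.1/10)) = 10·log₁₀(24560) = 43.9 dB SPL.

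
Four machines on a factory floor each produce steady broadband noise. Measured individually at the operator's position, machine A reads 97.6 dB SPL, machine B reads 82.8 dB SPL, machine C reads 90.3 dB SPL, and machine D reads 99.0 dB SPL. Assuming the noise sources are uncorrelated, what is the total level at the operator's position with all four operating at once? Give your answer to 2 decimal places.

Incoherent sources sum as intensities:
L_total = 10·log₁₀(10^(97.6/10) + 10^(82.8/10) + 10^(90.3/10) + 10^(99.0/10)) = 10·log₁₀(14960000000) = 101.75 dB SPL.

101.75 dB SPL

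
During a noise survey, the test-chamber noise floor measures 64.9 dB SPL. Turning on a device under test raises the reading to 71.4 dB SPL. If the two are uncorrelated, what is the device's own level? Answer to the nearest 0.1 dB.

Remove the background by subtracting linear intensities:
L_src = 10·log₁₀(10^(71.4/10) − 10^(64.9/10)) = 10·log₁₀(10710000) = 70.3 dB SPL.

70.3 dB SPL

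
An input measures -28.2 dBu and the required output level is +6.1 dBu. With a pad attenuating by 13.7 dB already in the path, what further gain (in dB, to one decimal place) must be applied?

The required make-up gain is the shortfall in the dB sum.
G = +6.1 − (-28.2) + 13.7 = 48.0 dB.

48.0 dB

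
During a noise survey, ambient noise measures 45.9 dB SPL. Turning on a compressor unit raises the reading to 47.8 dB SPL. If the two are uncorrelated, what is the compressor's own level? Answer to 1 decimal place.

Background correction is a power subtraction:
L_src = 10·log₁₀(10^(47.8/10) − 10^(45.9/10)) = 10·log₁₀(21350) = 43.3 dB SPL.

43.3 dB SPL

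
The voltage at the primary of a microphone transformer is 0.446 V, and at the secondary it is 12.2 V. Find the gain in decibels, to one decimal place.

28.7 dB

For a voltage ratio, dB = 20·log₁₀(V₂/V₁).
20·log₁₀(12.2/0.446) = 20·log₁₀(27.35) = 28.7 dB.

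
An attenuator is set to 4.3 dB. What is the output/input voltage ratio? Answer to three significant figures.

Voltage ratio = 10^(dB/20).
10^(-4.3/20) = 10^(-0.2150) = 0.610.

0.610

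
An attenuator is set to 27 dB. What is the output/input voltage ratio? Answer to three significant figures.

Voltage ratio = 10^(dB/20).
10^(-27/20) = 10^(-1.350) = 0.0447.

0.0447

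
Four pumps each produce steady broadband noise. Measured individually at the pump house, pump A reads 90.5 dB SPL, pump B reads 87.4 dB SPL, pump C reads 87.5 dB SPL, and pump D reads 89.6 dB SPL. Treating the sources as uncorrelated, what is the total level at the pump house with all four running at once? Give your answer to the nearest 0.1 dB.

Add the sources as powers (linear), then convert back to dB:
L_total = 10·log₁₀(10^(90.5/10) + 10^(87.4/10) + 10^(87.5/10) + 10^(89.6/10)) = 10·log₁₀(3146000000) = 95.0 dB SPL.

95.0 dB SPL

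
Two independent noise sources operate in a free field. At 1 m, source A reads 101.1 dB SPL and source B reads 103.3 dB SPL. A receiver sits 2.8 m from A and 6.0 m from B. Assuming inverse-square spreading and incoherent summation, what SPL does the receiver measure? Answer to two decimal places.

93.50 dB SPL

At the listener: L_A = 101.1 − 20·log₁₀(2.8) = 92.157 dB; L_B = 103.3 − 20·log₁₀(6.0) = 87.737 dB.
Combined: 10·log₁₀(10^(92.157/10)+10^(87.737/10)) = 93.50 dB SPL.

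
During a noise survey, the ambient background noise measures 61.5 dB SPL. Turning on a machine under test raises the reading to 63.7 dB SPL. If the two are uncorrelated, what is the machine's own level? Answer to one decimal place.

Subtract intensities: L_src = 10·log₁₀(10^(L_total/10) − 10^(L_bg/10)).
L_src = 10·log₁₀(10^(63.7/10) − 10^(61.5/10)) = 10·log₁₀(931700) = 59.7 dB SPL.

59.7 dB SPL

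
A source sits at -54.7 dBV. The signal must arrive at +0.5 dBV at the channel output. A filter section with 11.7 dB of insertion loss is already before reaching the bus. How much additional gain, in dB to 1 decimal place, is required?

66.9 dB

The required make-up gain is the shortfall in the dB sum.
G = +0.5 − (-54.7) + 11.7 = 66.9 dB.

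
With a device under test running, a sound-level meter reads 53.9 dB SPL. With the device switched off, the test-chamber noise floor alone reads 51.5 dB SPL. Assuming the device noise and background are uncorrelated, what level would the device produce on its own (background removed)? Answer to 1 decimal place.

Remove the background by subtracting linear intensities:
L_src = 10·log₁₀(10^(53.9/10) − 10^(51.5/10)) = 10·log₁₀(104200) = 50.2 dB SPL.

50.2 dB SPL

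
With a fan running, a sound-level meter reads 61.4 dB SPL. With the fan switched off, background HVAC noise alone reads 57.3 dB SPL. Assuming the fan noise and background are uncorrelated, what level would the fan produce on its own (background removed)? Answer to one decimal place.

59.3 dB SPL

Remove the background by subtracting linear intensities:
L_src = 10·log₁₀(10^(61.4/10) − 10^(57.3/10)) = 10·log₁₀(843400) = 59.3 dB SPL.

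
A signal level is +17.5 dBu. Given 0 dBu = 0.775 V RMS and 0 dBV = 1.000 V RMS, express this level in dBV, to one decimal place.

+15.3 dBV

The offset between the scales is 20·log₁₀(0.775/1.000) = −2.214 dB.
So dBV = +17.5 − 2.214 = +15.3 dBV.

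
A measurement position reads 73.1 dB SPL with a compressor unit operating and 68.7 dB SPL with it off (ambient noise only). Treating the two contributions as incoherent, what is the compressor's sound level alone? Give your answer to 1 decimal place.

71.1 dB SPL

Subtract intensities: L_src = 10·log₁₀(10^(L_total/10) − 10^(L_bg/10)).
L_src = 10·log₁₀(10^(73.1/10) − 10^(68.7/10)) = 10·log₁₀(13000000) = 71.1 dB SPL.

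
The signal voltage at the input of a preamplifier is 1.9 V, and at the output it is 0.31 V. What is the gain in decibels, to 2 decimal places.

For a voltage ratio, dB = 20·log₁₀(V₂/V₁).
20·log₁₀(0.31/1.9) = 20·log₁₀(0.1632) = -15.75 dB.

-15.75 dB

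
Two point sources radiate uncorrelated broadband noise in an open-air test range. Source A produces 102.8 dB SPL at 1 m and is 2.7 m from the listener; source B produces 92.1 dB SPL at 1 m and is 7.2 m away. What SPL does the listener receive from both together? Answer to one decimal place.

94.2 dB SPL

At the listener: L_A = 102.8 − 20·log₁₀(2.7) = 94.17 dB; L_B = 92.1 − 20·log₁₀(7.2) = 74.95 dB.
Combined: 10·log₁₀(10^(94.17/10)+10^(74.95/10)) = 94.2 dB SPL.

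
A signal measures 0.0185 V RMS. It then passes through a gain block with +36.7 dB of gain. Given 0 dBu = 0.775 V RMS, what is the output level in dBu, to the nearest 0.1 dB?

+4.3 dBu

Input level: 20·log₁₀(0.0185/0.775) = -32.44 dBu.
Output: -32.44 + 36.7 = +4.3 dBu.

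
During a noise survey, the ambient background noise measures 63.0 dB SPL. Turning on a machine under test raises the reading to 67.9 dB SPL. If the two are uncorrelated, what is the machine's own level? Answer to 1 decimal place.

Subtract intensities: L_src = 10·log₁₀(10^(L_total/10) − 10^(L_bg/10)).
L_src = 10·log₁₀(10^(67.9/10) − 10^(63.0/10)) = 10·log₁₀(4171000) = 66.2 dB SPL.

66.2 dB SPL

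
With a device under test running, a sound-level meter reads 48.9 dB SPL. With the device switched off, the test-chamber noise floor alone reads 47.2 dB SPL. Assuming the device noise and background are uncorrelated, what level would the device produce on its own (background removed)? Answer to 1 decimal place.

Subtract intensities: L_src = 10·log₁₀(10^(L_total/10) − 10^(L_bg/10)).
L_src = 10·log₁₀(10^(48.9/10) − 10^(47.2/10)) = 10·log₁₀(25140) = 44.0 dB SPL.

44.0 dB SPL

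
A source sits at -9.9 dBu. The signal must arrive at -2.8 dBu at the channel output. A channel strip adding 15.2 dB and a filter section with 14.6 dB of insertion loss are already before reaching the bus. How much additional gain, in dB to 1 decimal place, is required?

The required make-up gain is the shortfall in the dB sum.
G = -2.8 − (-9.9) − 15.2 + 14.6 = 6.5 dB.

6.5 dB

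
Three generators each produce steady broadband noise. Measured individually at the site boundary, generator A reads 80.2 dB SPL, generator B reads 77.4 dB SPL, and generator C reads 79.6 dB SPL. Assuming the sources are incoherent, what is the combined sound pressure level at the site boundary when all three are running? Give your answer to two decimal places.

Incoherent sources sum as intensities:
L_total = 10·log₁₀(10^(80.2/10) + 10^(77.4/10) + 10^(79.6/10)) = 10·log₁₀(250900000) = 83.99 dB SPL.

83.99 dB SPL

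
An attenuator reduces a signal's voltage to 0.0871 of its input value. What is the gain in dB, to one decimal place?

-21.2 dB

Voltage is an amplitude quantity, so gain = 20·log₁₀(V_out/V_in).
20·log₁₀(0.0871) = -21.2 dB.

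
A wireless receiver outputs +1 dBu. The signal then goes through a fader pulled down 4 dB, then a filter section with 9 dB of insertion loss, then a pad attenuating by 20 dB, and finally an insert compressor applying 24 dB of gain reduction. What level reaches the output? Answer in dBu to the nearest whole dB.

-56 dBu

Cascaded gains and losses add directly in dB.
+1 − 4 − 9 − 20 − 24 = -56 dBu.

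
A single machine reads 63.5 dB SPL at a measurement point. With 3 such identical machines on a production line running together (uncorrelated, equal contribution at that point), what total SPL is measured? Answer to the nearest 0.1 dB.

68.3 dB SPL

3 equal incoherent sources raise the level by 10·log₁₀(3) = 4.77 dB.
L_total = 63.5 + 4.77 = 68.3 dB SPL.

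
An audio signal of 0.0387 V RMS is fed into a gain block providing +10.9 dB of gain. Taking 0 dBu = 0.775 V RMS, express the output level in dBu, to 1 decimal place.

Input level: 20·log₁₀(0.0387/0.775) = -26.03 dBu.
Output: -26.03 + 10.9 = -15.1 dBu.

-15.1 dBu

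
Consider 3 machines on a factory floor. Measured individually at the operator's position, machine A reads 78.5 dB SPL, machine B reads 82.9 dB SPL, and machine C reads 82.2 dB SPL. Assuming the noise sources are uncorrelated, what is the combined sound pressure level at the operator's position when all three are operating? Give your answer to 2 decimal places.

86.35 dB SPL

Add the sources as powers (linear), then convert back to dB:
L_total = 10·log₁₀(10^(78.5/10) + 10^(82.9/10) + 10^(82.2/10)) = 10·log₁₀(431700000) = 86.35 dB SPL.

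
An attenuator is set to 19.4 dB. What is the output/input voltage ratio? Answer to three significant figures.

Voltage ratio = 10^(dB/20).
10^(-19.4/20) = 10^(-0.9700) = 0.107.

0.107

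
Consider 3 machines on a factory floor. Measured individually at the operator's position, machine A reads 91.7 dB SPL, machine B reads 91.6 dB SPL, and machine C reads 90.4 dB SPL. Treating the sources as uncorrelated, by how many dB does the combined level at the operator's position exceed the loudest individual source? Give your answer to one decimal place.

Uncorrelated sources add in intensity (power), not in dB.
L_total = 10·log₁₀(10^(91.7/10) + 10^(91.6/10) + 10^(90.4/10)) = 96.04 dB SPL.
Excess over the loudest (91.7 dB): 96.04 − 91.7 = 4.3 dB.

4.3 dB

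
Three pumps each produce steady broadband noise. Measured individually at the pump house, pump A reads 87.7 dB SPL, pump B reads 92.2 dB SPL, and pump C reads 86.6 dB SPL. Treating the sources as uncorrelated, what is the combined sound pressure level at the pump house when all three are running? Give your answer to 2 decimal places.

94.32 dB SPL

Uncorrelated sources add in intensity (power), not in dB.
L_total = 10·log₁₀(10^(87.7/10) + 10^(92.2/10) + 10^(86.6/10)) = 10·log₁₀(2706000000) = 94.32 dB SPL.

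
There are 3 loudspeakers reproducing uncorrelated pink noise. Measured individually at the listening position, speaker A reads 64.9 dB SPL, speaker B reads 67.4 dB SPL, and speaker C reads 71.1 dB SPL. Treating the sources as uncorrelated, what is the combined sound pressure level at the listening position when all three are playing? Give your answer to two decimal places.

73.32 dB SPL

Incoherent sources sum as intensities:
L_total = 10·log₁₀(10^(64.9/10) + 10^(67.4/10) + 10^(71.1/10)) = 10·log₁₀(21470000) = 73.32 dB SPL.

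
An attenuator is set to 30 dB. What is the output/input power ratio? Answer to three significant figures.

Power ratio = 10^(dB/10).
10^(-30/10) = 10^(-3.000) = 0.00100.

0.00100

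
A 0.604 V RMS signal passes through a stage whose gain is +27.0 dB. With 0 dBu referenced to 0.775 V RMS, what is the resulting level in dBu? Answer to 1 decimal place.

+24.8 dBu

Input level: 20·log₁₀(0.604/0.775) = -2.17 dBu.
Output: -2.17 + 27.0 = +24.8 dBu.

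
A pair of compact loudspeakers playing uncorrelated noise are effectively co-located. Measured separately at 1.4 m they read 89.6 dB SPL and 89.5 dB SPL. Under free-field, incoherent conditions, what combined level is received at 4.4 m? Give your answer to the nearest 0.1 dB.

82.6 dB SPL

Combined at 1.4 m: 10·log₁₀(10^(89.6/10)+10^(89.5/10)) = 92.56 dB SPL.
Then apply −20·log₁₀(4.4/1.4) = -9.95 dB → 82.6 dB SPL.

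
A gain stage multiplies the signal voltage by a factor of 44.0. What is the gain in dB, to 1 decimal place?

Voltage ratio → dB uses the 20·log₁₀ form:
20·log₁₀(44.0) = 32.9 dB.

32.9 dB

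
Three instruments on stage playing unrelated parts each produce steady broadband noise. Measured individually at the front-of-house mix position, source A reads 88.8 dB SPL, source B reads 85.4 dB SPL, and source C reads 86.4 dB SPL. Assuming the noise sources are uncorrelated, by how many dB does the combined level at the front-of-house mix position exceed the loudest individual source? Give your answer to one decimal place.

Incoherent sources sum as intensities:
L_total = 10·log₁₀(10^(88.8/10) + 10^(85.4/10) + 10^(86.4/10)) = 91.88 dB SPL.
Excess over the loudest (88.8 dB): 91.88 − 88.8 = 3.1 dB.

3.1 dB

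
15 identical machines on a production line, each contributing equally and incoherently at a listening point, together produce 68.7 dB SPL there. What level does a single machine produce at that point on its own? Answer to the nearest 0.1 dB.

56.9 dB SPL

15 equal incoherent sources add 10·log₁₀(15) = 11.76 dB over one source.
L_one = 68.7 − 11.76 = 56.9 dB SPL.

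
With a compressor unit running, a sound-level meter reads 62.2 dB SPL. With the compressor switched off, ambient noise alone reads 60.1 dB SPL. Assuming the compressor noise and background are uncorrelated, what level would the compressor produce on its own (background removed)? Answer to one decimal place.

Subtract intensities: L_src = 10·log₁₀(10^(L_total/10) − 10^(L_bg/10)).
L_src = 10·log₁₀(10^(62.2/10) − 10^(60.1/10)) = 10·log₁₀(636300) = 58.0 dB SPL.

58.0 dB SPL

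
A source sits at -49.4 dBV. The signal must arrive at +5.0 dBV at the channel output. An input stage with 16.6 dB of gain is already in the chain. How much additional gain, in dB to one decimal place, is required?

37.8 dB

The required make-up gain is the shortfall in the dB sum.
G = +5.0 − (-49.4) − 16.6 = 37.8 dB.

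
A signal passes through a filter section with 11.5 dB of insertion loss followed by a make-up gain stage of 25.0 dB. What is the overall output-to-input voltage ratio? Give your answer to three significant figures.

4.73

Net gain = (−11.5) + 25.0 = 13.5 dB.
Voltage ratio = 10^(13.5/20) = 4.73.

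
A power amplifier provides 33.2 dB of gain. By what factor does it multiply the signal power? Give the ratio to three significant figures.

2090

Power ratio = 10^(dB/10).
10^(33.2/10) = 10^(3.320) = 2090.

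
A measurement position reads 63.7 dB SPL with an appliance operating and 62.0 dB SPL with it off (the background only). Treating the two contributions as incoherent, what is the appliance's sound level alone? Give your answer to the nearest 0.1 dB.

Remove the background by subtracting linear intensities:
L_src = 10·log₁₀(10^(63.7/10) − 10^(62.0/10)) = 10·log₁₀(759300) = 58.8 dB SPL.

58.8 dB SPL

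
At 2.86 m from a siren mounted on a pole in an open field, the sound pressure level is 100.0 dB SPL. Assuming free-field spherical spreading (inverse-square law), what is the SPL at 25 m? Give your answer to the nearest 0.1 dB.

81.2 dB SPL

Free-field point source: level drops by 20·log₁₀ of the distance ratio.
ΔL = −20·log₁₀(25/2.86) = -18.83 dB, so L₂ = 100.0 + (-18.83) = 81.2 dB SPL.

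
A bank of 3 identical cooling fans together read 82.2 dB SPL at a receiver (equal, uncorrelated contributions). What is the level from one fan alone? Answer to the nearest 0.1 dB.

77.4 dB SPL

3 equal incoherent sources add 10·log₁₀(3) = 4.77 dB over one source.
L_one = 82.2 − 4.77 = 77.4 dB SPL.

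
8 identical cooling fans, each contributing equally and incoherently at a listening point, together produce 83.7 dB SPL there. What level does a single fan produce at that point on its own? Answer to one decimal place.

8 equal incoherent sources add 10·log₁₀(8) = 9.03 dB over one source.
L_one = 83.7 − 9.03 = 74.7 dB SPL.

74.7 dB SPL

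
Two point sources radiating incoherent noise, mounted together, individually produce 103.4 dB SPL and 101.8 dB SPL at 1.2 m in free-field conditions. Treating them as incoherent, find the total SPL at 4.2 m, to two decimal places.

94.80 dB SPL

Combined at 1.2 m: 10·log₁₀(10^(103.4/10)+10^(101.8/10)) = 105.684 dB SPL.
Then apply −20·log₁₀(4.2/1.2) = -10.881 dB → 94.80 dB SPL.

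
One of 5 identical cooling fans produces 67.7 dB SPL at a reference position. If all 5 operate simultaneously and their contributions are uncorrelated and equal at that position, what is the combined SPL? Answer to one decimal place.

74.7 dB SPL

5 equal incoherent sources raise the level by 10·log₁₀(5) = 6.99 dB.
L_total = 67.7 + 6.99 = 74.7 dB SPL.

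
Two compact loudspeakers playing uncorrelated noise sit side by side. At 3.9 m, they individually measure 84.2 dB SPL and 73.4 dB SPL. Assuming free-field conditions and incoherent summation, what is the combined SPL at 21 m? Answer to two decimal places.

69.92 dB SPL

Combined at 3.9 m: 10·log₁₀(10^(84.2/10)+10^(73.4/10)) = 84.547 dB SPL.
Then apply −20·log₁₀(21/3.9) = -14.623 dB → 69.92 dB SPL.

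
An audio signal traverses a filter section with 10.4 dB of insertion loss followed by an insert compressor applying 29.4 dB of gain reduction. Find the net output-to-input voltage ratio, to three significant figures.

0.0102

Net gain = (−10.4) + (−29.4) = -39.8 dB.
Voltage ratio = 10^(-39.8/20) = 0.0102.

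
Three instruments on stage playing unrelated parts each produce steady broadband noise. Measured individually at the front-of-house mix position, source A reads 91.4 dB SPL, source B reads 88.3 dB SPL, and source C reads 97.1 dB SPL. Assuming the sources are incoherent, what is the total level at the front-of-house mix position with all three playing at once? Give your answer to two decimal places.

Add the sources as powers (linear), then convert back to dB:
L_total = 10·log₁₀(10^(91.4/10) + 10^(88.3/10) + 10^(97.1/10)) = 10·log₁₀(7185000000) = 98.56 dB SPL.

98.56 dB SPL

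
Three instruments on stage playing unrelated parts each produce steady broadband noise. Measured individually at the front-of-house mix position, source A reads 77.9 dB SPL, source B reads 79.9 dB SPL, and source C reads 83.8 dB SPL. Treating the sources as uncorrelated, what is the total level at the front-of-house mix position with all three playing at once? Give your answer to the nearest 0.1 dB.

Incoherent sources sum as intensities:
L_total = 10·log₁₀(10^(77.9/10) + 10^(79.9/10) + 10^(83.8/10)) = 10·log₁₀(399300000) = 86.0 dB SPL.

86.0 dB SPL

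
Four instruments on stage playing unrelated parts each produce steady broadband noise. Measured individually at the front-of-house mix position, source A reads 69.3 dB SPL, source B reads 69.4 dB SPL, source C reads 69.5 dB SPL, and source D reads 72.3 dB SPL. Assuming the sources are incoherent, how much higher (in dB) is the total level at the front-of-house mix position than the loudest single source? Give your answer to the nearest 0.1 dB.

Add the sources as powers (linear), then convert back to dB:
L_total = 10·log₁₀(10^(69.3/10) + 10^(69.4/10) + 10^(69.5/10) + 10^(72.3/10)) = 76.35 dB SPL.
Excess over the loudest (72.3 dB): 76.35 − 72.3 = 4.0 dB.

4.0 dB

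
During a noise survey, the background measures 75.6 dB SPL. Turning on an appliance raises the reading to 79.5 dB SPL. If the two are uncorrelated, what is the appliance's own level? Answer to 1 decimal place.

Subtract intensities: L_src = 10·log₁₀(10^(L_total/10) − 10^(L_bg/10)).
L_src = 10·log₁₀(10^(79.5/10) − 10^(75.6/10)) = 10·log₁₀(52820000) = 77.2 dB SPL.

77.2 dB SPL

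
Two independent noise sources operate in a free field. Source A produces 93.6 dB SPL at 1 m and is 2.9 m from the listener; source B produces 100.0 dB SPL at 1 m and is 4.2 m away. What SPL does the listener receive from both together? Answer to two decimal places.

At the listener: L_A = 93.6 − 20·log₁₀(2.9) = 84.352 dB; L_B = 100.0 − 20·log₁₀(4.2) = 87.535 dB.
Combined: 10·log₁₀(10^(84.352/10)+10^(87.535/10)) = 89.24 dB SPL.

89.24 dB SPL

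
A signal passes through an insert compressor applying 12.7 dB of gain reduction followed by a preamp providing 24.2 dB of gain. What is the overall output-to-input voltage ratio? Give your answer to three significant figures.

3.76

Net gain = (−12.7) + 24.2 = 11.5 dB.
Voltage ratio = 10^(11.5/20) = 3.76.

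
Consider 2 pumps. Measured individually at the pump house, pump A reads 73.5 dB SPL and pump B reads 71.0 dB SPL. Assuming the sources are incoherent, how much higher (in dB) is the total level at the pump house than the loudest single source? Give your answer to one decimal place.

Uncorrelated sources add in intensity (power), not in dB.
L_total = 10·log₁₀(10^(73.5/10) + 10^(71.0/10)) = 75.44 dB SPL.
Excess over the loudest (73.5 dB): 75.44 − 73.5 = 1.9 dB.

1.9 dB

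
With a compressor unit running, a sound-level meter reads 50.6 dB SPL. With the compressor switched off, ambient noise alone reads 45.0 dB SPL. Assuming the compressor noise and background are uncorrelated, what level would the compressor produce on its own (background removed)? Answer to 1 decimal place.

49.2 dB SPL

Remove the background by subtracting linear intensities:
L_src = 10·log₁₀(10^(50.6/10) − 10^(45.0/10)) = 10·log₁₀(83190) = 49.2 dB SPL.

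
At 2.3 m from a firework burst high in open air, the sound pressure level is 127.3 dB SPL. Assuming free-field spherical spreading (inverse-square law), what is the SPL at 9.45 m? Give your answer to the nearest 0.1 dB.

For a point source in a free field, ΔL = −20·log₁₀(d₂/d₁).
ΔL = −20·log₁₀(9.45/2.3) = -12.27 dB, so L₂ = 127.3 + (-12.27) = 115.0 dB SPL.

115.0 dB SPL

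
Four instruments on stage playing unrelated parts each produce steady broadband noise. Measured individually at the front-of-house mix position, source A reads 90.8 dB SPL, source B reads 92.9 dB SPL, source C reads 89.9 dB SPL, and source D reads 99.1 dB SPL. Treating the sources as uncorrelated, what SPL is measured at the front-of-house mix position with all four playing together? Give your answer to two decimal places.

100.88 dB SPL

Incoherent sources sum as intensities:
L_total = 10·log₁₀(10^(90.8/10) + 10^(92.9/10) + 10^(89.9/10) + 10^(99.1/10)) = 10·log₁₀(12258000000) = 100.88 dB SPL.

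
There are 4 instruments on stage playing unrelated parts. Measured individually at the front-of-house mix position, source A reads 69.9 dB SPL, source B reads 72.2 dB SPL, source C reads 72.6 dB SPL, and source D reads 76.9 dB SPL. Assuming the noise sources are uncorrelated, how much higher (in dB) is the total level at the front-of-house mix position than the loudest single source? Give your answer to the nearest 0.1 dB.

Uncorrelated sources add in intensity (power), not in dB.
L_total = 10·log₁₀(10^(69.9/10) + 10^(72.2/10) + 10^(72.6/10) + 10^(76.9/10)) = 79.71 dB SPL.
Excess over the loudest (76.9 dB): 79.71 − 76.9 = 2.8 dB.

2.8 dB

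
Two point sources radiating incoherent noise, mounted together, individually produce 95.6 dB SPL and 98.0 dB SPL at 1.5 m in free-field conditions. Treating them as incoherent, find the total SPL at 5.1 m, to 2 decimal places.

Combined at 1.5 m: 10·log₁₀(10^(95.6/10)+10^(98.0/10)) = 99.974 dB SPL.
Then apply −20·log₁₀(5.1/1.5) = -10.630 dB → 89.34 dB SPL.

89.34 dB SPL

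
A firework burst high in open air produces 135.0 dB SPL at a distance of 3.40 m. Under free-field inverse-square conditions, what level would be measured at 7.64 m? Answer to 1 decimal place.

128.0 dB SPL

Free-field point source: level drops by 20·log₁₀ of the distance ratio.
ΔL = −20·log₁₀(7.64/3.40) = -7.03 dB, so L₂ = 135.0 + (-7.03) = 128.0 dB SPL.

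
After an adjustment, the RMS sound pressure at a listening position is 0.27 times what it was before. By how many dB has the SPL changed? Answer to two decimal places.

SPL change from a pressure ratio uses the 20·log₁₀ form:
20·log₁₀(0.27) = -11.37 dB.

-11.37 dB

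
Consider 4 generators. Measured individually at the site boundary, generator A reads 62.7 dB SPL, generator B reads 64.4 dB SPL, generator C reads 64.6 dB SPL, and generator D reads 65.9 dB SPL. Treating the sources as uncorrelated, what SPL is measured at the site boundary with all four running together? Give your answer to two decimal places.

Incoherent sources sum as intensities:
L_total = 10·log₁₀(10^(62.7/10) + 10^(64.4/10) + 10^(64.6/10) + 10^(65.9/10)) = 10·log₁₀(11390000) = 70.57 dB SPL.

70.57 dB SPL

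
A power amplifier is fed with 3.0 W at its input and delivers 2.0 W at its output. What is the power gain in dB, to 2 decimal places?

-1.76 dB

For a power ratio, dB = 10·log₁₀(P₂/P₁).
10·log₁₀(2.0/3.0) = 10·log₁₀(0.6667) = -1.76 dB.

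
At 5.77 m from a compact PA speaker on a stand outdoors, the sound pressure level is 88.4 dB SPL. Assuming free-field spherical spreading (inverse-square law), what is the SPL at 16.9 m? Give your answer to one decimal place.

79.1 dB SPL

For a point source in a free field, ΔL = −20·log₁₀(d₂/d₁).
ΔL = −20·log₁₀(16.9/5.77) = -9.33 dB, so L₂ = 88.4 + (-9.33) = 79.1 dB SPL.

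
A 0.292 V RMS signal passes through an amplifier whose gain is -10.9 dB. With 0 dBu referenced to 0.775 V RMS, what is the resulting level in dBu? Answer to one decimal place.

Input level: 20·log₁₀(0.292/0.775) = -8.48 dBu.
Output: -8.48 − 10.9 = -19.4 dBu.

-19.4 dBu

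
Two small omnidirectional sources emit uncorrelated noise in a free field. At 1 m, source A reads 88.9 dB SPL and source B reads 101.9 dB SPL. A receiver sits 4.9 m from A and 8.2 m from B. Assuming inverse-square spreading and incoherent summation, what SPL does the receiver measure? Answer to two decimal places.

At the listener: L_A = 88.9 − 20·log₁₀(4.9) = 75.096 dB; L_B = 101.9 − 20·log₁₀(8.2) = 83.624 dB.
Combined: 10·log₁₀(10^(75.096/10)+10^(83.624/10)) = 84.19 dB SPL.

84.19 dB SPL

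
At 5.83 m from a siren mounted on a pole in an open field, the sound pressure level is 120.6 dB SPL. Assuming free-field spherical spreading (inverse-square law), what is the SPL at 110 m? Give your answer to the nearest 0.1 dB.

Free-field point source: level drops by 20·log₁₀ of the distance ratio.
ΔL = −20·log₁₀(110/5.83) = -25.51 dB, so L₂ = 120.6 + (-25.51) = 95.1 dB SPL.

95.1 dB SPL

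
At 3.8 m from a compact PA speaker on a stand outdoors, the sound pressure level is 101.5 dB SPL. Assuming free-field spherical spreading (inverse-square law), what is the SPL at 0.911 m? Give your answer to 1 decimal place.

Free-field point source: level drops by 20·log₁₀ of the distance ratio.
ΔL = −20·log₁₀(0.911/3.8) = 12.41 dB, so L₂ = 101.5 + (12.41) = 113.9 dB SPL.

113.9 dB SPL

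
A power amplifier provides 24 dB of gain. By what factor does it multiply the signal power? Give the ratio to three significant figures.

Power ratio = 10^(dB/10).
10^(24/10) = 10^(2.400) = 251.

251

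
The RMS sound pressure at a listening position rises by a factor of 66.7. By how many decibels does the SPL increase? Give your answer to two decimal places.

36.48 dB

Sound pressure is an amplitude quantity: ΔL = 20·log₁₀(p₂/p₁).
20·log₁₀(66.7) = 36.48 dB.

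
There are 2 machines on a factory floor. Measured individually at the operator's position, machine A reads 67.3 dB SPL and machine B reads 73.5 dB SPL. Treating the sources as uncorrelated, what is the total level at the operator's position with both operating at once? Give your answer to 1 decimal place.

74.4 dB SPL

Incoherent sources sum as intensities:
L_total = 10·log₁₀(10^(67.3/10) + 10^(73.5/10)) = 10·log₁₀(27760000) = 74.4 dB SPL.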